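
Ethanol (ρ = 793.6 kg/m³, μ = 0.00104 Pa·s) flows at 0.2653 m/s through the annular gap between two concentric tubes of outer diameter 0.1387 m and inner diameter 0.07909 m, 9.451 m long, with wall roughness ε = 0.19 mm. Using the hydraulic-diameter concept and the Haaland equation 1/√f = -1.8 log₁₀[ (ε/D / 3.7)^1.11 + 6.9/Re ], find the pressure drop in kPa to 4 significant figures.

Hydraulic diameter D_h = 4A/P = D_o - D_i = 0.1387 - 0.07909 = 0.05961 m.
Re = ρVD_h/μ = 793.6·0.2653·0.05961/0.00104 = 1.207e+04.
ε/D_h = 0.00019/0.05961 = 0.00319; Haaland gives 1/√f = -1.8 log₁₀[0.000396+0.000572] = 5.425, so f = 0.03397.
ΔP = f(L/D_h)(ρV²/2) = 0.03397·9.451/0.05961·27.93 = 150.4 Pa.
ΔP = 0.1504 kPa.

ΔP ≈ 0.1504 kPa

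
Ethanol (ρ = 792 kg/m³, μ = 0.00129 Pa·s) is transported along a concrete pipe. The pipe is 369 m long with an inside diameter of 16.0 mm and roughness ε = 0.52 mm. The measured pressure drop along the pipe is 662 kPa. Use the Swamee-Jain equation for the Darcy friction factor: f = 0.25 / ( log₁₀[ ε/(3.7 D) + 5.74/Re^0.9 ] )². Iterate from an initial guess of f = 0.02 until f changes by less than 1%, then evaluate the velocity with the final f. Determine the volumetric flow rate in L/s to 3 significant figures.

Rearranging Darcy-Weisbach: V = √(2·ΔP·D/(f·L·ρ)). With ε/D = 0.00052/0.016 = 0.0325, iterate starting from f = 0.02:
  f = 0.02 → V = √(2·6.62e+05·0.016/(0.02·369·792)) = 1.904 m/s; Re = ρVD/μ = 1.87e+04; f → 0.06142
  f = 0.06142 → V = 1.086 m/s; Re = 1.067e+04; f → 0.06289
  f = 0.06289 → V = 1.074 m/s; Re = 1.055e+04; f → 0.06293
Converged (Δf/f < 1%). With the final f = 0.06293: V = √(2·6.62e+05·0.016/(0.06293·369·792)) = 1.073 m/s.
Q = V·A = 1.073·(π/4·0.016²) = 0.0002158 m³/s = 0.216 L/s.

Q ≈ 0.216 L/s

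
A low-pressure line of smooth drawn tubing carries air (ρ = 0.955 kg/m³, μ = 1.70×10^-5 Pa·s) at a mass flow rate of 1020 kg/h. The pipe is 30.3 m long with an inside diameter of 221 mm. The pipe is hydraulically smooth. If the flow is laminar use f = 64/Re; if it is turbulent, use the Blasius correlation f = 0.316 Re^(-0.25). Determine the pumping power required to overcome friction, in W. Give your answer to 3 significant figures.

ṁ = 1020 kg/h = 1020/3600 = 0.2833 kg/s.
A = πD²/4 = π(0.221)²/4 = 0.03836 m²; mean velocity V = ṁ/(ρA) = 0.2833/(0.955 · 0.03836) = 7.734 m/s.
Reynolds number Re = ρVD/μ = 0.955 · 7.734 · 0.221 / 1.7e-05 = 9.602e+04.
Re > 4000 → turbulent. Smooth-pipe (Blasius): f = 0.316 Re^(-0.25) = 0.316/(9.602e+04)^0.25 = 0.01795.
Darcy-Weisbach: ΔP = f(L/D)(ρV²/2) = 0.01795·(30.3/0.221)·(0.955·7.734²/2) = 0.01795·137.1·28.56 = 70.3 Pa.
Q = ṁ/ρ = 0.2833/0.955 = 0.2967 m³/s.
Pumping power P = QΔP = 0.2967·70.3 = 20.86 W = 20.9 W.

P ≈ 20.9 W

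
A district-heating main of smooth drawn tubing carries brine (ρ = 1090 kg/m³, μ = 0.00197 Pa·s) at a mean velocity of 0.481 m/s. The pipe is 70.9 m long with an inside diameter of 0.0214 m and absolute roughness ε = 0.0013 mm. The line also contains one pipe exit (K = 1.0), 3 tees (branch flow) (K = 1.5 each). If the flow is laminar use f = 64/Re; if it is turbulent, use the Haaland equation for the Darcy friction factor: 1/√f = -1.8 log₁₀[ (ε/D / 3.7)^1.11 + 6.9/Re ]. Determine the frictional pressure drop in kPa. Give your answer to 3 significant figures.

Reynolds number Re = ρVD/μ = 1090 · 0.481 · 0.0214 / 0.00197 = 5695.
Re > 4000 → turbulent. Relative roughness ε/D = 1.3e-06/0.0214 = 6.07e-05. Haaland: 1/√f = -1.8 log₁₀[(6.07e-05/3.7)^1.11 + 6.9/5695] = -1.8 log₁₀[4.89e-06 + 0.00121] = 5.247, so f = 0.03632.
Total minor-loss coefficient ΣK = 1·1 + 3·1.5 = 5.5.
ΔP = [f·L/D + ΣK]·(ρV²/2) = [0.03632·70.9/0.0214 + 5.5]·(1090·0.481²/2) = [120.3 + 5.5]·126.1 = 1.587e+04 Pa.
ΔP = 1.587e+04 Pa = 15.9 kPa.

ΔP ≈ 15.9 kPa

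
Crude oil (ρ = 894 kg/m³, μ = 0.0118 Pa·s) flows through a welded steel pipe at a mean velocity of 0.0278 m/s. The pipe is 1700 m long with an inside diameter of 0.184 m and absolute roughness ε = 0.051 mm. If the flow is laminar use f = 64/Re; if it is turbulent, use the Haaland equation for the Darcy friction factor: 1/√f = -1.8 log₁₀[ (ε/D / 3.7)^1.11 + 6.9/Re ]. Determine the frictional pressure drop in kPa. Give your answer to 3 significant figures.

ΔP ≈ 0.527 kPa

Reynolds number Re = ρVD/μ = 894 · 0.0278 · 0.184 / 0.0118 = 387.5.
Re < 2300 → laminar flow, so f = 64/Re = 64/387.5 = 0.1651 (the turbulent correlation is not needed).
Darcy-Weisbach: ΔP = f(L/D)(ρV²/2) = 0.1651·(1700/0.184)·(894·0.0278²/2) = 0.1651·9239·0.3455 = 527.1 Pa.
ΔP = 527.1 Pa = 0.527 kPa.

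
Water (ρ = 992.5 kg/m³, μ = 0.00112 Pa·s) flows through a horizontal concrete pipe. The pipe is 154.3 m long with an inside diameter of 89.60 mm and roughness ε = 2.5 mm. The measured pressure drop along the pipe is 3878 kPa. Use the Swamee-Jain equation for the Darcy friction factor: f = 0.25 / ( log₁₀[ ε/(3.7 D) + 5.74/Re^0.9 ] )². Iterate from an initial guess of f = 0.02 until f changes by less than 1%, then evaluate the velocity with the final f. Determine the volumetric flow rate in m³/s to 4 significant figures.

Q ≈ 0.05697 m³/s

Rearranging Darcy-Weisbach: V = √(2·ΔP·D/(f·L·ρ)). With ε/D = 0.0025/0.0896 = 0.0279, iterate starting from f = 0.02:
  f = 0.02 → V = √(2·3.878e+06·0.0896/(0.02·154.3·992.5)) = 15.06 m/s; Re = ρVD/μ = 1.196e+06; f → 0.05555
  f = 0.05555 → V = 9.038 m/s; Re = 7.176e+05; f → 0.05558
Converged (Δf/f < 1%). With the final f = 0.05558: V = √(2·3.878e+06·0.0896/(0.05558·154.3·992.5)) = 9.036 m/s.
Q = V·A = 9.036·(π/4·0.0896²) = 0.05697 m³/s = 0.05697 m³/s.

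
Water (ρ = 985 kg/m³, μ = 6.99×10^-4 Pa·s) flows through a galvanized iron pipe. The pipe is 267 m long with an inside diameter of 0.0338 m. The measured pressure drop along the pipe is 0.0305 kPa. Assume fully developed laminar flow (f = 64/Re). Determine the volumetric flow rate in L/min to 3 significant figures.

Q ≈ 0.314 L/min

For laminar flow, f = 64/Re with Re = ρVD/μ, so Darcy-Weisbach reduces to ΔP = 32μLV/D². Solving for V: V = ΔP·D²/(32μL) = 30.5·(0.0338)²/(32·0.000699·267) = 0.005834 m/s.
Check: Re = ρVD/μ = 985·0.005834·0.0338/0.000699 = 277.9 < 2300, so the laminar assumption holds.
Q = V·A = 0.005834·(π/4·0.0338²) = 5.235e-06 m³/s = 0.314 L/min.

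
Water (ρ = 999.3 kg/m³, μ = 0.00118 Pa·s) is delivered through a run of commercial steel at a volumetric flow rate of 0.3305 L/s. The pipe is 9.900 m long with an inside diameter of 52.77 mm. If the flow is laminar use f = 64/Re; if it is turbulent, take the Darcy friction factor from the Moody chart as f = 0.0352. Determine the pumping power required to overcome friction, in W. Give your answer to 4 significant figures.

P ≈ 0.02490 W

Q = 0.3305 L/s = 0.3305/1000 = 0.0003305 m³/s.
Cross-sectional area A = πD²/4 = π(0.05277)²/4 = 0.002187 m²; mean velocity V = Q/A = 0.0003305/0.002187 = 0.1511 m/s.
Reynolds number Re = ρVD/μ = 999.3 · 0.1511 · 0.05277 / 0.00118 = 6753.
Re > 4000 → turbulent; use the Moody-chart value f = 0.0352.
Darcy-Weisbach: ΔP = f(L/D)(ρV²/2) = 0.0352·(9.9/0.05277)·(999.3·0.1511²/2) = 0.0352·187.6·11.41 = 75.35 Pa.
Pumping power P = QΔP = 0.0003305·75.35 = 0.024902 W = 0.02490 W.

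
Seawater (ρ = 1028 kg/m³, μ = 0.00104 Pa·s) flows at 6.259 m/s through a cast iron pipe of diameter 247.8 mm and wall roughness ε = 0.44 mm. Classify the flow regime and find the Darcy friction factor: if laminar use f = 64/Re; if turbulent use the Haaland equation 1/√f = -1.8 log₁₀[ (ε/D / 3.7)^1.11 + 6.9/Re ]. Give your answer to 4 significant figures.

f ≈ 0.02286

Re = ρVD/μ = 1028·6.259·0.2478/0.00104 = 1.533e+06.
Re > 4000 → turbulent. ε/D = 0.00044/0.2478 = 0.00178; Haaland: 1/√f = -1.8 log₁₀[0.000207 + 4.5e-06] = 6.614, so f = 0.02286.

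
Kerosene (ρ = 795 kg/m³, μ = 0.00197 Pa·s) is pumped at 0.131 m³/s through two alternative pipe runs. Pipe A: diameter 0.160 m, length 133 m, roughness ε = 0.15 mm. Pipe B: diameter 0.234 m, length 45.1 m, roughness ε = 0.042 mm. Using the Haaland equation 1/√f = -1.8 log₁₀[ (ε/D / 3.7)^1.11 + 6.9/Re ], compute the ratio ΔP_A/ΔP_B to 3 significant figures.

Pipe A: V = Q/A = 0.131/0.02011 = 6.515 m/s; Re = 4.207e+05; ε/D = 0.000937; Haaland → f = 0.02001; ΔP_A = f(L/D)(ρV²/2) = 2.807e+05 Pa.
Pipe B: V = Q/A = 0.131/0.04301 = 3.046 m/s; Re = 2.877e+05; ε/D = 0.000179; Haaland → f = 0.01598; ΔP_B = f(L/D)(ρV²/2) = 1.136e+04 Pa.
ΔP_A/ΔP_B = 2.807e+05/1.136e+04 = 24.7.

ΔP_A/ΔP_B ≈ 24.7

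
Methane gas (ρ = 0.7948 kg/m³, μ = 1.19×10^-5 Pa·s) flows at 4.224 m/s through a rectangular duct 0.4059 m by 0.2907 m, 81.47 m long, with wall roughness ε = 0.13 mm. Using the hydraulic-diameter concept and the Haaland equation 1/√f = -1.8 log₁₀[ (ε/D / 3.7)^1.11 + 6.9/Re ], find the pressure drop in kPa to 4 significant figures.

ΔP ≈ 0.03358 kPa

Hydraulic diameter D_h = 4A/P = 4·(0.4059·0.2907)/(2·(0.4059+0.2907)) = 0.472/1.393 = 0.3388 m.
Re = ρVD_h/μ = 0.7948·4.224·0.3388/1.19e-05 = 9.558e+04.
ε/D_h = 0.00013/0.3388 = 0.000384; Haaland gives 1/√f = -1.8 log₁₀[3.78e-05+7.22e-05] = 7.125, so f = 0.0197.
ΔP = f(L/D_h)(ρV²/2) = 0.0197·81.47/0.3388·7.09 = 33.58 Pa.
ΔP = 0.03358 kPa.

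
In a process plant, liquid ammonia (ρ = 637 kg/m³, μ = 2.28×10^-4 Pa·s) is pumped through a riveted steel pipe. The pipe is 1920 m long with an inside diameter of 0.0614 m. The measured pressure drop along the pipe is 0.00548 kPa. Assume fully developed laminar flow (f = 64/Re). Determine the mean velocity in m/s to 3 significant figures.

V ≈ 0.00147 m/s

For laminar flow, f = 64/Re with Re = ρVD/μ, so Darcy-Weisbach reduces to ΔP = 32μLV/D². Solving for V: V = ΔP·D²/(32μL) = 5.48·(0.0614)²/(32·0.000228·1920) = 0.001475 m/s.
Check: Re = ρVD/μ = 637·0.001475·0.0614/0.000228 = 253 < 2300, so the laminar assumption holds.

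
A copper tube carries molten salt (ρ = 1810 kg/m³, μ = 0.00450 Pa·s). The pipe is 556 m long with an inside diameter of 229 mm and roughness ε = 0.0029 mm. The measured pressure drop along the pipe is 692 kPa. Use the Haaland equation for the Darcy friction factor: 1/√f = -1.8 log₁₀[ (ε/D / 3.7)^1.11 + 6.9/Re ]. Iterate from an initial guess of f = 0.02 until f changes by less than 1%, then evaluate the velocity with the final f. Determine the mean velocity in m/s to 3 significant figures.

Rearranging Darcy-Weisbach: V = √(2·ΔP·D/(f·L·ρ)). With ε/D = 2.9e-06/0.229 = 1.27e-05, iterate starting from f = 0.02:
  f = 0.02 → V = √(2·6.92e+05·0.229/(0.02·556·1810)) = 3.968 m/s; Re = ρVD/μ = 3.655e+05; f → 0.01394
  f = 0.01394 → V = 4.752 m/s; Re = 4.377e+05; f → 0.01351
  f = 0.01351 → V = 4.828 m/s; Re = 4.447e+05; f → 0.01348
Converged (Δf/f < 1%). With the final f = 0.01348: V = √(2·6.92e+05·0.229/(0.01348·556·1810)) = 4.834 m/s.

V ≈ 4.83 m/s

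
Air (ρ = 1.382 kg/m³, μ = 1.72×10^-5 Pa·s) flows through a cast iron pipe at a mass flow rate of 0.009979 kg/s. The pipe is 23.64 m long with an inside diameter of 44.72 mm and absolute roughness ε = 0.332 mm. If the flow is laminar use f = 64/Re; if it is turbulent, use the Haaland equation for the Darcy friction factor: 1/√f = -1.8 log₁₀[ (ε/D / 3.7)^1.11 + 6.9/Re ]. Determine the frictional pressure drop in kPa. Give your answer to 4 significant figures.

ΔP ≈ 0.2945 kPa

A = πD²/4 = π(0.04472)²/4 = 0.001571 m²; mean velocity V = ṁ/(ρA) = 0.009979/(1.382 · 0.001571) = 4.597 m/s.
Reynolds number Re = ρVD/μ = 1.382 · 4.597 · 0.04472 / 1.72e-05 = 1.652e+04.
Re > 4000 → turbulent. Relative roughness ε/D = 0.000332/0.04472 = 0.00742. Haaland: 1/√f = -1.8 log₁₀[(0.00742/3.7)^1.11 + 6.9/1.652e+04] = -1.8 log₁₀[0.00101 + 0.000418] = 5.12, so f = 0.03815.
Darcy-Weisbach: ΔP = f(L/D)(ρV²/2) = 0.03815·(23.64/0.04472)·(1.382·4.597²/2) = 0.03815·528.6·14.6 = 294.5 Pa.
ΔP = 294.5 Pa = 0.2945 kPa.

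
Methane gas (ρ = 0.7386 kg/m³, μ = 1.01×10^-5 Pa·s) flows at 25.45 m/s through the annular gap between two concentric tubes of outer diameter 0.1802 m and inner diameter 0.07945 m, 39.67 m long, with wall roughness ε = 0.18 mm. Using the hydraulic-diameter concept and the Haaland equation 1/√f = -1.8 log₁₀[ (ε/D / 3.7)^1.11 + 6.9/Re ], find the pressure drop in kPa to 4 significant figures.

ΔP ≈ 2.230 kPa

Hydraulic diameter D_h = 4A/P = D_o - D_i = 0.1802 - 0.07945 = 0.1007 m.
Re = ρVD_h/μ = 0.7386·25.45·0.1007/1.01e-05 = 1.875e+05.
ε/D_h = 0.00018/0.1007 = 0.00179; Haaland gives 1/√f = -1.8 log₁₀[0.000208+3.68e-05] = 6.499, so f = 0.02368.
ΔP = f(L/D_h)(ρV²/2) = 0.02368·39.67/0.1007·239.2 = 2230 Pa.
ΔP = 2.230 kPa.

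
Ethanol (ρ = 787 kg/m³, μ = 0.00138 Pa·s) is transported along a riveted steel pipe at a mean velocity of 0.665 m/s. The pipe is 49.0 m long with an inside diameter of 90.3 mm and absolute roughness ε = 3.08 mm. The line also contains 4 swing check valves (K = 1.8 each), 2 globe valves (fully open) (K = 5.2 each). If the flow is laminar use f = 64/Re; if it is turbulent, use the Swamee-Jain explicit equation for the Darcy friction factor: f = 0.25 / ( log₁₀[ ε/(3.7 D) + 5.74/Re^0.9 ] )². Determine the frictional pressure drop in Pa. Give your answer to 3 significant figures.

Reynolds number Re = ρVD/μ = 787 · 0.665 · 0.0903 / 0.00138 = 3.425e+04.
Re > 4000 → turbulent. Relative roughness ε/D = 0.00308/0.0903 = 0.0341. Swamee-Jain: f = 0.25/(log₁₀[0.0341/3.7 + 5.74/3.425e+04^0.9])² = 0.25/(log₁₀[0.00922 + 0.000476])² = 0.25/(-2.013)² = 0.06167.
Total minor-loss coefficient ΣK = 4·1.8 + 2·5.2 = 17.6.
ΔP = [f·L/D + ΣK]·(ρV²/2) = [0.06167·49/0.0903 + 17.6]·(787·0.665²/2) = [33.46 + 17.6]·174 = 8886 Pa.

ΔP ≈ 8890 Pa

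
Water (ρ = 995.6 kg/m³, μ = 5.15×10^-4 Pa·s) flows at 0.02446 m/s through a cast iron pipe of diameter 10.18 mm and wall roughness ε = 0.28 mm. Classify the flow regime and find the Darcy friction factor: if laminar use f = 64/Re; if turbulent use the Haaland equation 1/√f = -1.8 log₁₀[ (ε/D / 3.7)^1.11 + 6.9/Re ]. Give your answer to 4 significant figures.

Re = ρVD/μ = 995.6·0.02446·0.01018/0.000515 = 481.4.
Re < 2300 → laminar, so f = 64/Re = 0.133 (roughness is irrelevant in laminar flow).

f ≈ 0.1330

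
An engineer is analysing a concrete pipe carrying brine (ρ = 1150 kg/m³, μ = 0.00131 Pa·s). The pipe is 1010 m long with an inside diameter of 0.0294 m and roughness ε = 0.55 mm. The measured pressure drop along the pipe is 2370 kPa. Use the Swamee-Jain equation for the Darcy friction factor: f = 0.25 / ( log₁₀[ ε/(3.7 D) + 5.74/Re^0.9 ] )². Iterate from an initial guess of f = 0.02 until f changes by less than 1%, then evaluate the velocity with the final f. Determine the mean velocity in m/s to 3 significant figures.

V ≈ 1.57 m/s

Rearranging Darcy-Weisbach: V = √(2·ΔP·D/(f·L·ρ)). With ε/D = 0.00055/0.0294 = 0.0187, iterate starting from f = 0.02:
  f = 0.02 → V = √(2·2.37e+06·0.0294/(0.02·1010·1150)) = 2.449 m/s; Re = ρVD/μ = 6.321e+04; f → 0.04838
  f = 0.04838 → V = 1.575 m/s; Re = 4.064e+04; f → 0.04884
Converged (Δf/f < 1%). With the final f = 0.04884: V = √(2·2.37e+06·0.0294/(0.04884·1010·1150)) = 1.567 m/s.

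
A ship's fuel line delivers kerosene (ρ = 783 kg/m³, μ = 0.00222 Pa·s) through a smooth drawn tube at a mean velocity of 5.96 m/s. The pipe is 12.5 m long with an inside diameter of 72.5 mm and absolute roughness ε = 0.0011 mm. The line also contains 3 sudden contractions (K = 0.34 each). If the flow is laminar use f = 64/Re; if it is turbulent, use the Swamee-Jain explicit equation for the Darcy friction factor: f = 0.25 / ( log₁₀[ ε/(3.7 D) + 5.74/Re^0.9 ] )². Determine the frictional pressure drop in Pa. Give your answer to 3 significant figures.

ΔP ≈ 53800 Pa

Reynolds number Re = ρVD/μ = 783 · 5.96 · 0.0725 / 0.00222 = 1.524e+05.
Re > 4000 → turbulent. Relative roughness ε/D = 1.1e-06/0.0725 = 1.52e-05. Swamee-Jain: f = 0.25/(log₁₀[1.52e-05/3.7 + 5.74/1.524e+05^0.9])² = 0.25/(log₁₀[4.1e-06 + 0.000124])² = 0.25/(-3.892)² = 0.01651.
Total minor-loss coefficient ΣK = 3·0.34 = 1.02.
ΔP = [f·L/D + ΣK]·(ρV²/2) = [0.01651·12.5/0.0725 + 1.02]·(783·5.96²/2) = [2.846 + 1.02]·1.391e+04 = 5.376e+04 Pa.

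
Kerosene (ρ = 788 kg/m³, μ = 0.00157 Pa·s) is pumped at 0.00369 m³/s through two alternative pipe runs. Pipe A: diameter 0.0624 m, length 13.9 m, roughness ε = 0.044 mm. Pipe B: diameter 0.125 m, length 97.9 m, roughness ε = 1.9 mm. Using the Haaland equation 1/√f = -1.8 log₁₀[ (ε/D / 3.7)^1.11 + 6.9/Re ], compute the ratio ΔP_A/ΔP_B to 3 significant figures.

ΔP_A/ΔP_B ≈ 2.37

Pipe A: V = Q/A = 0.00369/0.003058 = 1.207 m/s; Re = 3.779e+04; ε/D = 0.000705; Haaland → f = 0.02394; ΔP_A = f(L/D)(ρV²/2) = 3060 Pa.
Pipe B: V = Q/A = 0.00369/0.01227 = 0.3007 m/s; Re = 1.886e+04; ε/D = 0.0152; Haaland → f = 0.04625; ΔP_B = f(L/D)(ρV²/2) = 1290 Pa.
ΔP_A/ΔP_B = 3060/1290 = 2.37.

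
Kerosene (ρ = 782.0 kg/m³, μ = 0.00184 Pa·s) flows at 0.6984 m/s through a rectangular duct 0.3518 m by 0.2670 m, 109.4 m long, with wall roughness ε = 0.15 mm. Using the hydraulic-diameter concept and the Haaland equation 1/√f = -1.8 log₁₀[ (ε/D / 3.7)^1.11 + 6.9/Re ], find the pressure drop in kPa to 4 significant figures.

Hydraulic diameter D_h = 4A/P = 4·(0.3518·0.267)/(2·(0.3518+0.267)) = 0.3757/1.238 = 0.3036 m.
Re = ρVD_h/μ = 782·0.6984·0.3036/0.00184 = 9.011e+04.
ε/D_h = 0.00015/0.3036 = 0.000494; Haaland gives 1/√f = -1.8 log₁₀[5.01e-05+7.66e-05] = 7.015, so f = 0.02032.
ΔP = f(L/D_h)(ρV²/2) = 0.02032·109.4/0.3036·190.7 = 1396 Pa.
ΔP = 1.396 kPa.

ΔP ≈ 1.396 kPa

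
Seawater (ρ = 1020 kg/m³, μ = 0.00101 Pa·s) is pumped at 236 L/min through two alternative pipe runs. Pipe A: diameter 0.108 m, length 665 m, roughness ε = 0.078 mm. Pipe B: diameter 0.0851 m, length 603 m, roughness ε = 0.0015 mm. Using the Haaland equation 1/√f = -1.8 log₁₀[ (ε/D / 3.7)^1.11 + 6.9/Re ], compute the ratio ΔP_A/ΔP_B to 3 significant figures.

Pipe A: V = Q/A = 0.003933/0.009161 = 0.4294 m/s; Re = 4.683e+04; ε/D = 0.000722; Haaland → f = 0.02316; ΔP_A = f(L/D)(ρV²/2) = 1.341e+04 Pa.
Pipe B: V = Q/A = 0.003933/0.005688 = 0.6915 m/s; Re = 5.943e+04; ε/D = 1.76e-05; Haaland → f = 0.01998; ΔP_B = f(L/D)(ρV²/2) = 3.452e+04 Pa.
ΔP_A/ΔP_B = 1.341e+04/3.452e+04 = 0.388.

ΔP_A/ΔP_B ≈ 0.388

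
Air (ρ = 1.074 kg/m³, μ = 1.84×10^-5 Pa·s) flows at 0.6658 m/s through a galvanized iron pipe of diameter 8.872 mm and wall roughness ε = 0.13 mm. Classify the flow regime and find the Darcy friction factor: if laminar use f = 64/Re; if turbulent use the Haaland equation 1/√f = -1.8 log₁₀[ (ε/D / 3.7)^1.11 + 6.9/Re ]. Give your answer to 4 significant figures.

f ≈ 0.1856

Re = ρVD/μ = 1.074·0.6658·0.008872/1.84e-05 = 344.8.
Re < 2300 → laminar, so f = 64/Re = 0.1856 (roughness is irrelevant in laminar flow).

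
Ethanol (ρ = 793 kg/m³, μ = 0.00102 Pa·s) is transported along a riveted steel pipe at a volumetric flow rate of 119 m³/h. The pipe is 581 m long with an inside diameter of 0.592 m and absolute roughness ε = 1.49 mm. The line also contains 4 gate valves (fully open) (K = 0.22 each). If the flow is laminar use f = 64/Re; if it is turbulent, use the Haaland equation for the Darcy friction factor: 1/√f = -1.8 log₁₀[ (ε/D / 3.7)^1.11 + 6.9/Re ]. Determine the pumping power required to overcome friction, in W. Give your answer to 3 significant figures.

Q = 119 m³/h = 119/3600 = 0.03306 m³/s.
Cross-sectional area A = πD²/4 = π(0.592)²/4 = 0.2753 m²; mean velocity V = Q/A = 0.03306/0.2753 = 0.1201 m/s.
Reynolds number Re = ρVD/μ = 793 · 0.1201 · 0.592 / 0.00102 = 5.527e+04.
Re > 4000 → turbulent. Relative roughness ε/D = 0.00149/0.592 = 0.00252. Haaland: 1/√f = -1.8 log₁₀[(0.00252/3.7)^1.11 + 6.9/5.527e+04] = -1.8 log₁₀[0.000305 + 0.000125] = 6.06, so f = 0.02723.
Total minor-loss coefficient ΣK = 4·0.22 = 0.88.
ΔP = [f·L/D + ΣK]·(ρV²/2) = [0.02723·581/0.592 + 0.88]·(793·0.1201²/2) = [26.72 + 0.88]·5.718 = 157.8 Pa.
Pumping power P = QΔP = 0.03306·157.8 = 5.218 W = 5.22 W.

P ≈ 5.22 W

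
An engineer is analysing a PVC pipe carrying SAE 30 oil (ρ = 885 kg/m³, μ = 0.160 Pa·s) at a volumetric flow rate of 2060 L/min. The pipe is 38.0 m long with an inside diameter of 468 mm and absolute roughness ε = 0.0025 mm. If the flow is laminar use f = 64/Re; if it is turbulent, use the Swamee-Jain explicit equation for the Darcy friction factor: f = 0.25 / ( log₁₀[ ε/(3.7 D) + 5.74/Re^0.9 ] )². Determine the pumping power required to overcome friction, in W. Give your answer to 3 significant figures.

Q = 2060 L/min = 2060/60000 = 0.03433 m³/s.
Cross-sectional area A = πD²/4 = π(0.468)²/4 = 0.172 m²; mean velocity V = Q/A = 0.03433/0.172 = 0.1996 m/s.
Reynolds number Re = ρVD/μ = 885 · 0.1996 · 0.468 / 0.16 = 516.7.
Re < 2300 → laminar flow, so f = 64/Re = 64/516.7 = 0.1239 (the turbulent correlation is not needed).
Darcy-Weisbach: ΔP = f(L/D)(ρV²/2) = 0.1239·(38/0.468)·(885·0.1996²/2) = 0.1239·81.2·17.63 = 177.3 Pa.
Pumping power P = QΔP = 0.03433·177.3 = 6.087 W = 6.09 W.

P ≈ 6.09 W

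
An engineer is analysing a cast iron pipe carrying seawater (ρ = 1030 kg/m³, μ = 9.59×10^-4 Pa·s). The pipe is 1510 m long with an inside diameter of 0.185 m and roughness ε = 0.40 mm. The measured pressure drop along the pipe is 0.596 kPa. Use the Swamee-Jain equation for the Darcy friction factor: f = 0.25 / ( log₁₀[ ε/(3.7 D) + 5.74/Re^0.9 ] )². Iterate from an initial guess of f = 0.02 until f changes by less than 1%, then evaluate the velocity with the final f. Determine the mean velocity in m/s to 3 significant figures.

Rearranging Darcy-Weisbach: V = √(2·ΔP·D/(f·L·ρ)). With ε/D = 0.0004/0.185 = 0.00216, iterate starting from f = 0.02:
  f = 0.02 → V = √(2·596·0.185/(0.02·1510·1030)) = 0.0842 m/s; Re = ρVD/μ = 1.673e+04; f → 0.0313
  f = 0.0313 → V = 0.06731 m/s; Re = 1.337e+04; f → 0.03256
  f = 0.03256 → V = 0.06599 m/s; Re = 1.311e+04; f → 0.03268
Converged (Δf/f < 1%). With the final f = 0.03268: V = √(2·596·0.185/(0.03268·1510·1030)) = 0.06587 m/s.

V ≈ 0.0659 m/s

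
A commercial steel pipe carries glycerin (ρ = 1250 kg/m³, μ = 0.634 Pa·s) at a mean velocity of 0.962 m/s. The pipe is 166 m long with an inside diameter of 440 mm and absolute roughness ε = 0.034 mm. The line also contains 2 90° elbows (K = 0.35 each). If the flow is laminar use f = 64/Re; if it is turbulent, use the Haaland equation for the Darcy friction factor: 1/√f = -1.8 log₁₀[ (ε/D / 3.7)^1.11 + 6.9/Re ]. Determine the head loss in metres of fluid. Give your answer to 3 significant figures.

Reynolds number Re = ρVD/μ = 1250 · 0.962 · 0.44 / 0.634 = 834.5.
Re < 2300 → laminar flow, so f = 64/Re = 64/834.5 = 0.07669 (the turbulent correlation is not needed).
Total minor-loss coefficient ΣK = 2·0.35 = 0.7.
ΔP = [f·L/D + ΣK]·(ρV²/2) = [0.07669·166/0.44 + 0.7]·(1250·0.962²/2) = [28.93 + 0.7]·578.4 = 1.714e+04 Pa.
Head loss h_f = ΔP/(ρg) = 1.714e+04/(1250·9.81) = 1.40 m.

h_f ≈ 1.40 m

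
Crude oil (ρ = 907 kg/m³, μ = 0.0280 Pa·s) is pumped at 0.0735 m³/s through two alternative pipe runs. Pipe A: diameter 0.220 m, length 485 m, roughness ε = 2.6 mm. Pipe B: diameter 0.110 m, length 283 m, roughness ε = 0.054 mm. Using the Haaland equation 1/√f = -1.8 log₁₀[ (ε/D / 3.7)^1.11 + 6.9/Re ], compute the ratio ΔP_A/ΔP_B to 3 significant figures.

Pipe A: V = Q/A = 0.0735/0.03801 = 1.934 m/s; Re = 1.378e+04; ε/D = 0.0118; Haaland → f = 0.04369; ΔP_A = f(L/D)(ρV²/2) = 1.633e+05 Pa.
Pipe B: V = Q/A = 0.0735/0.009503 = 7.734 m/s; Re = 2.756e+04; ε/D = 0.000491; Haaland → f = 0.02487; ΔP_B = f(L/D)(ρV²/2) = 1.736e+06 Pa.
ΔP_A/ΔP_B = 1.633e+05/1.736e+06 = 0.0941.

ΔP_A/ΔP_B ≈ 0.0941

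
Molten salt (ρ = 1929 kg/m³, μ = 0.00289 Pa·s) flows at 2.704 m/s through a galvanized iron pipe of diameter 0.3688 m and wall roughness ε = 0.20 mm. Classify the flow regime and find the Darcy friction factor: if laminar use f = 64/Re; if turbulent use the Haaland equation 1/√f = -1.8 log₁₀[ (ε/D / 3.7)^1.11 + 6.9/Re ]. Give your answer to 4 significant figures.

f ≈ 0.01765

Re = ρVD/μ = 1929·2.704·0.3688/0.00289 = 6.656e+05.
Re > 4000 → turbulent. ε/D = 0.0002/0.3688 = 0.000542; Haaland: 1/√f = -1.8 log₁₀[5.55e-05 + 1.04e-05] = 7.526, so f = 0.01765.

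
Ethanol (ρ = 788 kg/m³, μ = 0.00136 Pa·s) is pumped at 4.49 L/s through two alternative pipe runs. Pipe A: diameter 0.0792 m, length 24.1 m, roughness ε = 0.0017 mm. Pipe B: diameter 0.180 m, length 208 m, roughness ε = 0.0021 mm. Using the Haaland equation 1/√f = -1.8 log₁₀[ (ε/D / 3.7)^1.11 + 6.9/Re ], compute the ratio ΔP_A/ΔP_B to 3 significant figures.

Pipe A: V = Q/A = 0.00449/0.004927 = 0.9114 m/s; Re = 4.182e+04; ε/D = 2.15e-05; Haaland → f = 0.02162; ΔP_A = f(L/D)(ρV²/2) = 2153 Pa.
Pipe B: V = Q/A = 0.00449/0.02545 = 0.1764 m/s; Re = 1.84e+04; ε/D = 1.17e-05; Haaland → f = 0.02631; ΔP_B = f(L/D)(ρV²/2) = 372.9 Pa.
ΔP_A/ΔP_B = 2153/372.9 = 5.77.

ΔP_A/ΔP_B ≈ 5.77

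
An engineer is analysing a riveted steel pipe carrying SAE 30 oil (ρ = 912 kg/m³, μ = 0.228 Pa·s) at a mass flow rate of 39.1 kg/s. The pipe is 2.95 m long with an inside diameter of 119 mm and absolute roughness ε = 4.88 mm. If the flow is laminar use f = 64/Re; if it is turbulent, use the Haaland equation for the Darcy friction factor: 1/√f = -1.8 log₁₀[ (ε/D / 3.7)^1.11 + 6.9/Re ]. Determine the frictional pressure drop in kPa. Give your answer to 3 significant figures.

ΔP ≈ 5.86 kPa

A = πD²/4 = π(0.119)²/4 = 0.01112 m²; mean velocity V = ṁ/(ρA) = 39.1/(912 · 0.01112) = 3.855 m/s.
Reynolds number Re = ρVD/μ = 912 · 3.855 · 0.119 / 0.228 = 1835.
Re < 2300 → laminar flow, so f = 64/Re = 64/1835 = 0.03488 (the turbulent correlation is not needed).
Darcy-Weisbach: ΔP = f(L/D)(ρV²/2) = 0.03488·(2.95/0.119)·(912·3.855²/2) = 0.03488·24.79·6776 = 5859 Pa.
ΔP = 5859 Pa = 5.86 kPa.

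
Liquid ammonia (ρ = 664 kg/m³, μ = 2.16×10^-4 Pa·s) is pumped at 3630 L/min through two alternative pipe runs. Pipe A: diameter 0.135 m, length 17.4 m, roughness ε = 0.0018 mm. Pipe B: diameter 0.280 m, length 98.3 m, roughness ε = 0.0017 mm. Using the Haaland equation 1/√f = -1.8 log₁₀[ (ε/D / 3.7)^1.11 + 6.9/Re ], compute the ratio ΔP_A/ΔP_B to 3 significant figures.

Pipe A: V = Q/A = 0.0605/0.01431 = 4.227 m/s; Re = 1.754e+06; ε/D = 1.33e-05; Haaland → f = 0.01093; ΔP_A = f(L/D)(ρV²/2) = 8352 Pa.
Pipe B: V = Q/A = 0.0605/0.06158 = 0.9825 m/s; Re = 8.457e+05; ε/D = 6.07e-06; Haaland → f = 0.01201; ΔP_B = f(L/D)(ρV²/2) = 1352 Pa.
ΔP_A/ΔP_B = 8352/1352 = 6.18.

ΔP_A/ΔP_B ≈ 6.18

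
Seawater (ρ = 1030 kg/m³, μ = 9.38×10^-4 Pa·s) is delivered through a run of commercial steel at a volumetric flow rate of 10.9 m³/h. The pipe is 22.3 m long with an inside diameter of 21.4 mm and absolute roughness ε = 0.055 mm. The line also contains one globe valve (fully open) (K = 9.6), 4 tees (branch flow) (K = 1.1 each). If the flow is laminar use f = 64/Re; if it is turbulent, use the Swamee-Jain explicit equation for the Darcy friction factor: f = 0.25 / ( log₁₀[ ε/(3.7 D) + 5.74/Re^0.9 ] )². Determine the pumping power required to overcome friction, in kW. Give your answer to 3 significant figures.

P ≈ 4.54 kW

Q = 10.9 m³/h = 10.9/3600 = 0.003028 m³/s.
Cross-sectional area A = πD²/4 = π(0.0214)²/4 = 0.0003597 m²; mean velocity V = Q/A = 0.003028/0.0003597 = 8.418 m/s.
Reynolds number Re = ρVD/μ = 1030 · 8.418 · 0.0214 / 0.000938 = 1.978e+05.
Re > 4000 → turbulent. Relative roughness ε/D = 5.5e-05/0.0214 = 0.00257. Swamee-Jain: f = 0.25/(log₁₀[0.00257/3.7 + 5.74/1.978e+05^0.9])² = 0.25/(log₁₀[0.000695 + 9.82e-05])² = 0.25/(-3.101)² = 0.026.
Total minor-loss coefficient ΣK = 1·9.6 + 4·1.1 = 14.
ΔP = [f·L/D + ΣK]·(ρV²/2) = [0.026·22.3/0.0214 + 14]·(1030·8.418²/2) = [27.09 + 14]·3.649e+04 = 1.5e+06 Pa.
Pumping power P = QΔP = 0.003028·1.5e+06 = 4541 W = 4.54 kW.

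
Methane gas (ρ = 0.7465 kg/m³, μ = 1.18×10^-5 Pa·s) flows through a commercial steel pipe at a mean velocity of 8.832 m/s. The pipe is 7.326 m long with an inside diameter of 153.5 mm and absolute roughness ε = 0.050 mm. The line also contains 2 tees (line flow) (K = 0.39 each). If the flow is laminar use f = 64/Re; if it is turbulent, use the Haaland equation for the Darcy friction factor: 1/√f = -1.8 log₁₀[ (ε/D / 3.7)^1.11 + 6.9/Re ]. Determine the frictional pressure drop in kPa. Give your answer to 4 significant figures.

ΔP ≈ 0.05018 kPa

Reynolds number Re = ρVD/μ = 0.7465 · 8.832 · 0.1535 / 1.18e-05 = 8.577e+04.
Re > 4000 → turbulent. Relative roughness ε/D = 5e-05/0.1535 = 0.000326. Haaland: 1/√f = -1.8 log₁₀[(0.000326/3.7)^1.11 + 6.9/8.577e+04] = -1.8 log₁₀[3.15e-05 + 8.05e-05] = 7.112, so f = 0.01977.
Total minor-loss coefficient ΣK = 2·0.39 = 0.78.
ΔP = [f·L/D + ΣK]·(ρV²/2) = [0.01977·7.326/0.1535 + 0.78]·(0.7465·8.832²/2) = [0.9437 + 0.78]·29.12 = 50.18 Pa.
ΔP = 50.18 Pa = 0.05018 kPa.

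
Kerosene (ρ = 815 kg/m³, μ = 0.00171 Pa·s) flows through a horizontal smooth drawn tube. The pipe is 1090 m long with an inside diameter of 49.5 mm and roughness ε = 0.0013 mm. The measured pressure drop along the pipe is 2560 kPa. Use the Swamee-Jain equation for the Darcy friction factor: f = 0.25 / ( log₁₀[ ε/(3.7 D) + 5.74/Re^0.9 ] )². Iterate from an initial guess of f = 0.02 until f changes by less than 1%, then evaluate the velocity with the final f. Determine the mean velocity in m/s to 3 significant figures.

V ≈ 3.95 m/s

Rearranging Darcy-Weisbach: V = √(2·ΔP·D/(f·L·ρ)). With ε/D = 1.3e-06/0.0495 = 2.63e-05, iterate starting from f = 0.02:
  f = 0.02 → V = √(2·2.56e+06·0.0495/(0.02·1090·815)) = 3.777 m/s; Re = ρVD/μ = 8.91e+04; f → 0.01845
  f = 0.01845 → V = 3.932 m/s; Re = 9.277e+04; f → 0.0183
Converged (Δf/f < 1%). With the final f = 0.0183: V = √(2·2.56e+06·0.0495/(0.0183·1090·815)) = 3.948 m/s.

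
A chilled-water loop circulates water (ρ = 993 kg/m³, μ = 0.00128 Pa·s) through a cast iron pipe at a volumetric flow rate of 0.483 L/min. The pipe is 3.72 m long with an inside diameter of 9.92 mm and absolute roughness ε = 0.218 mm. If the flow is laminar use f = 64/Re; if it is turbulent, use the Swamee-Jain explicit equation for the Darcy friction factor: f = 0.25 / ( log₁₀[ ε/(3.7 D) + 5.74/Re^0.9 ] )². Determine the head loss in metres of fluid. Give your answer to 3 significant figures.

h_f ≈ 0.0166 m

Q = 0.483 L/min = 0.483/60000 = 8.05e-06 m³/s.
Cross-sectional area A = πD²/4 = π(0.00992)²/4 = 7.729e-05 m²; mean velocity V = Q/A = 8.05e-06/7.729e-05 = 0.1042 m/s.
Reynolds number Re = ρVD/μ = 993 · 0.1042 · 0.00992 / 0.00128 = 801.6.
Re < 2300 → laminar flow, so f = 64/Re = 64/801.6 = 0.07984 (the turbulent correlation is not needed).
Darcy-Weisbach: ΔP = f(L/D)(ρV²/2) = 0.07984·(3.72/0.00992)·(993·0.1042²/2) = 0.07984·375·5.386 = 161.3 Pa.
Head loss h_f = ΔP/(ρg) = 161.3/(993·9.81) = 0.0166 m.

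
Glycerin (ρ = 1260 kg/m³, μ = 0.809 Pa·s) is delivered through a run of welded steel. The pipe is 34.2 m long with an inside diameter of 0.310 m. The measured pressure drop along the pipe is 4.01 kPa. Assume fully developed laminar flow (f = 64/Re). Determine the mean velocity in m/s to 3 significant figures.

For laminar flow, f = 64/Re with Re = ρVD/μ, so Darcy-Weisbach reduces to ΔP = 32μLV/D². Solving for V: V = ΔP·D²/(32μL) = 4010·(0.31)²/(32·0.809·34.2) = 0.4353 m/s.
Check: Re = ρVD/μ = 1260·0.4353·0.31/0.809 = 210.1 < 2300, so the laminar assumption holds.

V ≈ 0.435 m/s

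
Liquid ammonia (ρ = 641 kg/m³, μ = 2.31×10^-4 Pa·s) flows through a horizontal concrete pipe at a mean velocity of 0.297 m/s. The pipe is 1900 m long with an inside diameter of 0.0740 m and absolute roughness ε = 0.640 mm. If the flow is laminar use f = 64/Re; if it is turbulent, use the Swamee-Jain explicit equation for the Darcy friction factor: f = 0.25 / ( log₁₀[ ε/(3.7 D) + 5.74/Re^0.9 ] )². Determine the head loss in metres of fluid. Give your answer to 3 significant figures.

h_f ≈ 4.33 m

Reynolds number Re = ρVD/μ = 641 · 0.297 · 0.074 / 0.000231 = 6.099e+04.
Re > 4000 → turbulent. Relative roughness ε/D = 0.00064/0.074 = 0.00865. Swamee-Jain: f = 0.25/(log₁₀[0.00865/3.7 + 5.74/6.099e+04^0.9])² = 0.25/(log₁₀[0.00234 + 0.000283])² = 0.25/(-2.582)² = 0.03751.
Darcy-Weisbach: ΔP = f(L/D)(ρV²/2) = 0.03751·(1900/0.074)·(641·0.297²/2) = 0.03751·2.568e+04·28.27 = 2.723e+04 Pa.
Head loss h_f = ΔP/(ρg) = 2.723e+04/(641·9.81) = 4.33 m.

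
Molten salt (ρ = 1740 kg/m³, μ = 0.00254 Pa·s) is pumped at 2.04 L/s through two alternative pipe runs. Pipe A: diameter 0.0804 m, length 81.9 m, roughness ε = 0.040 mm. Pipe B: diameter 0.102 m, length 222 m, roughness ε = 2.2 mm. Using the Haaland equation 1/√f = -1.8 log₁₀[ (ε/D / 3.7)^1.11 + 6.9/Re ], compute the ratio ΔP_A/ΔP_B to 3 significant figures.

Pipe A: V = Q/A = 0.00204/0.005077 = 0.4018 m/s; Re = 2.213e+04; ε/D = 0.000498; Haaland → f = 0.02607; ΔP_A = f(L/D)(ρV²/2) = 3730 Pa.
Pipe B: V = Q/A = 0.00204/0.008171 = 0.2497 m/s; Re = 1.744e+04; ε/D = 0.0216; Haaland → f = 0.05222; ΔP_B = f(L/D)(ρV²/2) = 6163 Pa.
ΔP_A/ΔP_B = 3730/6163 = 0.605.

ΔP_A/ΔP_B ≈ 0.605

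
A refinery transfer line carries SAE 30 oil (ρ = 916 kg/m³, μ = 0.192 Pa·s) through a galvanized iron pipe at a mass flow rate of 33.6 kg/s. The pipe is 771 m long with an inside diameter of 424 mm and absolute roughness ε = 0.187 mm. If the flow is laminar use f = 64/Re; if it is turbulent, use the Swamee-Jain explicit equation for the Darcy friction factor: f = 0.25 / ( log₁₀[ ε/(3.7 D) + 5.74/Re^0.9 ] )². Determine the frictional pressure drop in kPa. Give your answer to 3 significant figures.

A = πD²/4 = π(0.424)²/4 = 0.1412 m²; mean velocity V = ṁ/(ρA) = 33.6/(916 · 0.1412) = 0.2598 m/s.
Reynolds number Re = ρVD/μ = 916 · 0.2598 · 0.424 / 0.192 = 525.5.
Re < 2300 → laminar flow, so f = 64/Re = 64/525.5 = 0.1218 (the turbulent correlation is not needed).
Darcy-Weisbach: ΔP = f(L/D)(ρV²/2) = 0.1218·(771/0.424)·(916·0.2598²/2) = 0.1218·1818·30.91 = 6845 Pa.
ΔP = 6845 Pa = 6.85 kPa.

ΔP ≈ 6.85 kPa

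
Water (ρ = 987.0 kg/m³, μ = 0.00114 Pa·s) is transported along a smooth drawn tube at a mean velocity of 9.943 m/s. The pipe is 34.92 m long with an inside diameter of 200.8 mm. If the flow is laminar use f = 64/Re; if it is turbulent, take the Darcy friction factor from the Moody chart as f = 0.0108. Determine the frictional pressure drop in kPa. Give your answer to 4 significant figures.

Reynolds number Re = ρVD/μ = 987 · 9.943 · 0.2008 / 0.00114 = 1.729e+06.
Re > 4000 → turbulent; use the Moody-chart value f = 0.0108.
Darcy-Weisbach: ΔP = f(L/D)(ρV²/2) = 0.0108·(34.92/0.2008)·(987·9.943²/2) = 0.0108·173.9·4.879e+04 = 9.163e+04 Pa.
ΔP = 9.163e+04 Pa = 91.63 kPa.

ΔP ≈ 91.63 kPa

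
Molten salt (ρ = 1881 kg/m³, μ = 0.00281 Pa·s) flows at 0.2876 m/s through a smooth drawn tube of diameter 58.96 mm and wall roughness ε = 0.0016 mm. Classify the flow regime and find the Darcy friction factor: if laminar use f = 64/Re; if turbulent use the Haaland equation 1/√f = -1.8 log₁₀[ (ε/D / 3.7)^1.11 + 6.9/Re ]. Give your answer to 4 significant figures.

f ≈ 0.02986

Re = ρVD/μ = 1881·0.2876·0.05896/0.00281 = 1.135e+04.
Re > 4000 → turbulent. ε/D = 1.6e-06/0.05896 = 2.71e-05; Haaland: 1/√f = -1.8 log₁₀[2e-06 + 0.000608] = 5.787, so f = 0.02986.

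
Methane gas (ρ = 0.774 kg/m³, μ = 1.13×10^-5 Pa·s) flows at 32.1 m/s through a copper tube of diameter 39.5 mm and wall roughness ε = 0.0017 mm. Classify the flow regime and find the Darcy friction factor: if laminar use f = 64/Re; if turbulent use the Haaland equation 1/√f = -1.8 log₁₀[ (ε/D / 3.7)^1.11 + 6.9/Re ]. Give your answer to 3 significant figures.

f ≈ 0.0185

Re = ρVD/μ = 0.774·32.1·0.0395/1.13e-05 = 8.685e+04.
Re > 4000 → turbulent. ε/D = 1.7e-06/0.0395 = 4.3e-05; Haaland: 1/√f = -1.8 log₁₀[3.33e-06 + 7.94e-05] = 7.348, so f = 0.01852.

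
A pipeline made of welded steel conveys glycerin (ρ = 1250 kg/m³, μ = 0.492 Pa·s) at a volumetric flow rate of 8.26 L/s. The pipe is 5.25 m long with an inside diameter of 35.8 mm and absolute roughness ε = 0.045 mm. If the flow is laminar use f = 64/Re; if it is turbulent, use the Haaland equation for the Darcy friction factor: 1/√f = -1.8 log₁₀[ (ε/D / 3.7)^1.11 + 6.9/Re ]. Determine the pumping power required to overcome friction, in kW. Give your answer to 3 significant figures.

Q = 8.26 L/s = 8.26/1000 = 0.00826 m³/s.
Cross-sectional area A = πD²/4 = π(0.0358)²/4 = 0.001007 m²; mean velocity V = Q/A = 0.00826/0.001007 = 8.206 m/s.
Reynolds number Re = ρVD/μ = 1250 · 8.206 · 0.0358 / 0.492 = 746.4.
Re < 2300 → laminar flow, so f = 64/Re = 64/746.4 = 0.08575 (the turbulent correlation is not needed).
Darcy-Weisbach: ΔP = f(L/D)(ρV²/2) = 0.08575·(5.25/0.0358)·(1250·8.206²/2) = 0.08575·146.6·4.209e+04 = 5.292e+05 Pa.
Pumping power P = QΔP = 0.00826·5.292e+05 = 4371 W = 4.37 kW.

P ≈ 4.37 kW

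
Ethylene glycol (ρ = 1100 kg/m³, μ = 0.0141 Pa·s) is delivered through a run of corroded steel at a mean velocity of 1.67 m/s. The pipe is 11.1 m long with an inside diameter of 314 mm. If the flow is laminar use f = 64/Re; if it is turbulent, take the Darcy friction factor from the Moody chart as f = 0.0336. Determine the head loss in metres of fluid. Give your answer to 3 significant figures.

Reynolds number Re = ρVD/μ = 1100 · 1.67 · 0.314 / 0.0141 = 4.091e+04.
Re > 4000 → turbulent; use the Moody-chart value f = 0.0336.
Darcy-Weisbach: ΔP = f(L/D)(ρV²/2) = 0.0336·(11.1/0.314)·(1100·1.67²/2) = 0.0336·35.35·1534 = 1822 Pa.
Head loss h_f = ΔP/(ρg) = 1822/(1100·9.81) = 0.169 m.

h_f ≈ 0.169 m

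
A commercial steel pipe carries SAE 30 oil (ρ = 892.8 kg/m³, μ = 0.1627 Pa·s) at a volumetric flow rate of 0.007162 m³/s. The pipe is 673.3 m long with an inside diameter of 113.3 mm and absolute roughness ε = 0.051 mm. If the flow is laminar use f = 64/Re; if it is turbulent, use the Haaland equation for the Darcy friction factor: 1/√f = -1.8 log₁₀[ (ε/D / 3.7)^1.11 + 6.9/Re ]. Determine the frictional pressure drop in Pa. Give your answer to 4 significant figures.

Cross-sectional area A = πD²/4 = π(0.1133)²/4 = 0.01008 m²; mean velocity V = Q/A = 0.007162/0.01008 = 0.7104 m/s.
Reynolds number Re = ρVD/μ = 892.8 · 0.7104 · 0.1133 / 0.163 = 441.7.
Re < 2300 → laminar flow, so f = 64/Re = 64/441.7 = 0.1449 (the turbulent correlation is not needed).
Darcy-Weisbach: ΔP = f(L/D)(ρV²/2) = 0.1449·(673.3/0.1133)·(892.8·0.7104²/2) = 0.1449·5943·225.3 = 1.94e+05 Pa.

ΔP ≈ 194000 Pa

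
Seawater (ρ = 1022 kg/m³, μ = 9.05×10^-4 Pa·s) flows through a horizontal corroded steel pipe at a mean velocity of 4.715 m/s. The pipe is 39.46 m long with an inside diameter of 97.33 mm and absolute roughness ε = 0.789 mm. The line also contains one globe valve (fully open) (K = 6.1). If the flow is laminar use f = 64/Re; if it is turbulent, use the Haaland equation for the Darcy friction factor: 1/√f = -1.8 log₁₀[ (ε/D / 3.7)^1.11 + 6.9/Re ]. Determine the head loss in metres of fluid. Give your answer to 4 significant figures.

Reynolds number Re = ρVD/μ = 1022 · 4.715 · 0.09733 / 0.000905 = 5.182e+05.
Re > 4000 → turbulent. Relative roughness ε/D = 0.000789/0.09733 = 0.00811. Haaland: 1/√f = -1.8 log₁₀[(0.00811/3.7)^1.11 + 6.9/5.182e+05] = -1.8 log₁₀[0.00112 + 1.33e-05] = 5.304, so f = 0.03554.
Total minor-loss coefficient ΣK = 1·6.1 = 6.1.
ΔP = [f·L/D + ΣK]·(ρV²/2) = [0.03554·39.46/0.09733 + 6.1]·(1022·4.715²/2) = [14.41 + 6.1]·1.136e+04 = 2.33e+05 Pa.
Head loss h_f = ΔP/(ρg) = 2.33e+05/(1022·9.81) = 23.24 m.

h_f ≈ 23.24 m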